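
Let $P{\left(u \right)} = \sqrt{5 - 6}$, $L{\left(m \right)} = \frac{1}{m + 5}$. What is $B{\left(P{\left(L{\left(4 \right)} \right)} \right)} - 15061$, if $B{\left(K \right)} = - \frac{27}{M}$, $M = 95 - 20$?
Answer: $- \frac{376534}{25} \approx -15061.0$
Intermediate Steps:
$L{\left(m \right)} = \frac{1}{5 + m}$
$M = 75$
$P{\left(u \right)} = i$ ($P{\left(u \right)} = \sqrt{-1} = i$)
$B{\left(K \right)} = - \frac{9}{25}$ ($B{\left(K \right)} = - \frac{27}{75} = \left(-27\right) \frac{1}{75} = - \frac{9}{25}$)
$B{\left(P{\left(L{\left(4 \right)} \right)} \right)} - 15061 = - \frac{9}{25} - 15061 = - \frac{376534}{25}$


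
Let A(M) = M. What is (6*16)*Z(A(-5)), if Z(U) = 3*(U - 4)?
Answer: -2592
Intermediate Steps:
Z(U) = -12 + 3*U (Z(U) = 3*(-4 + U) = -12 + 3*U)
(6*16)*Z(A(-5)) = (6*16)*(-12 + 3*(-5)) = 96*(-12 - 15) = 96*(-27) = -2592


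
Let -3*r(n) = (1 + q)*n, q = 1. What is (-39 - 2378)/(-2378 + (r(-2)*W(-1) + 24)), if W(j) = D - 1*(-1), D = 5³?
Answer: 2417/2186 ≈ 1.1057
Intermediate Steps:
D = 125
r(n) = -2*n/3 (r(n) = -(1 + 1)*n/3 = -2*n/3)
W(j) = 126 (W(j) = 125 - 1*(-1) = 125 + 1 = 126)
(-39 - 2378)/(-2378 + (r(-2)*W(-1) + 24)) = (-39 - 2378)/(-2378 + (-⅔*(-2)*126 + 24)) = -2417/(-2378 + ((4/3)*126 + 24)) = -2417/(-2378 + (168 + 24)) = -2417/(-2378 + 192) = -2417/(-2186) = -2417*(-1/2186) = 2417/2186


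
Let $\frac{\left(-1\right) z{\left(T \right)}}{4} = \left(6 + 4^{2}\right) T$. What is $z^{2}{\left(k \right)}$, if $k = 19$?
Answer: $2795584$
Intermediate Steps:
$z{\left(T \right)} = - 88 T$ ($z{\left(T \right)} = - 4 \left(6 + 4^{2}\right) T = - 4 \left(6 + 16\right) T = - 4 \cdot 22 T = - 88 T$)
$z^{2}{\left(k \right)} = \left(\left(-88\right) 19\right)^{2} = \left(-1672\right)^{2} = 2795584$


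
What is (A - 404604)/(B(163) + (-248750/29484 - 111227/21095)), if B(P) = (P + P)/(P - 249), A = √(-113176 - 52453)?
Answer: 5410464653510280/234016305407 - 13372247070*I*√165629/234016305407 ≈ 23120.0 - 23.256*I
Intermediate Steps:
A = I*√165629 (A = √(-165629) = I*√165629 ≈ 406.98*I)
B(P) = 2*P/(-249 + P) (B(P) = (2*P)/(-249 + P) = 2*P/(-249 + P))
(A - 404604)/(B(163) + (-248750/29484 - 111227/21095)) = (I*√165629 - 404604)/(2*163/(-249 + 163) + (-248750/29484 - 111227/21095)) = (-404604 + I*√165629)/(2*163/(-86) + (-248750*1/29484 - 111227*1/21095)) = (-404604 + I*√165629)/(2*163*(-1/86) + (-124375/14742 - 111227/21095)) = (-404604 + I*√165629)/(-163/43 - 4263399059/310982490) = (-404604 + I*√165629)/(-234016305407/13372247070) = (-404604 + I*√165629)*(-13372247070/234016305407) = 5410464653510280/234016305407 - 13372247070*I*√165629/234016305407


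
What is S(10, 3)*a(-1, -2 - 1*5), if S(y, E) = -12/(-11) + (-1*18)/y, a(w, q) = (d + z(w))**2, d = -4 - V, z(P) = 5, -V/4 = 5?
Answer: -17199/55 ≈ -312.71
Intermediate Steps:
V = -20 (V = -4*5 = -20)
d = 16 (d = -4 - 1*(-20) = -4 + 20 = 16)
a(w, q) = 441 (a(w, q) = (16 + 5)**2 = 21**2 = 441)
S(y, E) = 12/11 - 18/y (S(y, E) = -12*(-1/11) - 18/y = 12/11 - 18/y)
S(10, 3)*a(-1, -2 - 1*5) = (12/11 - 18/10)*441 = (12/11 - 18*1/10)*441 = (12/11 - 9/5)*441 = -39/55*441 = -17199/55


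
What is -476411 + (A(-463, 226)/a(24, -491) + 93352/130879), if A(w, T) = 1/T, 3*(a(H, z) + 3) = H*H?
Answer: -54353217982691/114089094 ≈ -4.7641e+5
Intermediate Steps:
a(H, z) = -3 + H²/3 (a(H, z) = -3 + (H*H)/3 = -3 + H²/3)
-476411 + (A(-463, 226)/a(24, -491) + 93352/130879) = -476411 + (1/(226*(-3 + (⅓)*24²)) + 93352/130879) = -476411 + (1/(226*(-3 + (⅓)*576)) + 93352*(1/130879)) = -476411 + (1/(226*(-3 + 192)) + 13336/18697) = -476411 + ((1/226)/189 + 13336/18697) = -476411 + ((1/226)*(1/189) + 13336/18697) = -476411 + (1/42714 + 13336/18697) = -476411 + 81378943/114089094 = -54353217982691/114089094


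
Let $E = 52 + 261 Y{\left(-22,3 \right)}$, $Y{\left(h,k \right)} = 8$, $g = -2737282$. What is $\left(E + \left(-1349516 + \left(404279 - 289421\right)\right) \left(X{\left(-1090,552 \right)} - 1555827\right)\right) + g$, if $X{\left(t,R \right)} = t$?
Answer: $1922257294244$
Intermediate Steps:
$E = 2140$ ($E = 52 + 261 \cdot 8 = 52 + 2088 = 2140$)
$\left(E + \left(-1349516 + \left(404279 - 289421\right)\right) \left(X{\left(-1090,552 \right)} - 1555827\right)\right) + g = \left(2140 + \left(-1349516 + \left(404279 - 289421\right)\right) \left(-1090 - 1555827\right)\right) - 2737282 = \left(2140 + \left(-1349516 + 114858\right) \left(-1556917\right)\right) - 2737282 = \left(2140 - -1922260029386\right) - 2737282 = \left(2140 + 1922260029386\right) - 2737282 = 1922260031526 - 2737282 = 1922257294244$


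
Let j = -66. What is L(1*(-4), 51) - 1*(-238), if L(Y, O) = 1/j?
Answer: 15707/66 ≈ 237.98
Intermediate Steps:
L(Y, O) = -1/66 (L(Y, O) = 1/(-66) = -1/66)
L(1*(-4), 51) - 1*(-238) = -1/66 - 1*(-238) = -1/66 + 238 = 15707/66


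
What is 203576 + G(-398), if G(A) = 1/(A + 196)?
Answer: 41122351/202 ≈ 2.0358e+5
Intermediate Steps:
G(A) = 1/(196 + A)
203576 + G(-398) = 203576 + 1/(196 - 398) = 203576 + 1/(-202) = 203576 - 1/202 = 41122351/202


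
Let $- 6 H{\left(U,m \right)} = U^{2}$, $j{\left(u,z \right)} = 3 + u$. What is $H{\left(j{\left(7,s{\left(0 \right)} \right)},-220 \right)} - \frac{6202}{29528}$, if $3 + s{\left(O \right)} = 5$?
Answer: $- \frac{747503}{44292} \approx -16.877$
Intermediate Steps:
$s{\left(O \right)} = 2$ ($s{\left(O \right)} = -3 + 5 = 2$)
$H{\left(U,m \right)} = - \frac{U^{2}}{6}$
$H{\left(j{\left(7,s{\left(0 \right)} \right)},-220 \right)} - \frac{6202}{29528} = - \frac{\left(3 + 7\right)^{2}}{6} - \frac{6202}{29528} = - \frac{10^{2}}{6} - 6202 \cdot \frac{1}{29528} = \left(- \frac{1}{6}\right) 100 - \frac{3101}{14764} = - \frac{50}{3} - \frac{3101}{14764} = - \frac{747503}{44292}$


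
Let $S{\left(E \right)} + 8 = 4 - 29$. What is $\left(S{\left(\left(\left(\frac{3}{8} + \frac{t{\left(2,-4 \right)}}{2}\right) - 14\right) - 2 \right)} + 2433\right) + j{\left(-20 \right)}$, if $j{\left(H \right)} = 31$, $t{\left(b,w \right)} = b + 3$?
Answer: $2431$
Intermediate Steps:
$t{\left(b,w \right)} = 3 + b$
$S{\left(E \right)} = -33$ ($S{\left(E \right)} = -8 + \left(4 - 29\right) = -8 - 25 = -33$)
$\left(S{\left(\left(\left(\frac{3}{8} + \frac{t{\left(2,-4 \right)}}{2}\right) - 14\right) - 2 \right)} + 2433\right) + j{\left(-20 \right)} = \left(-33 + 2433\right) + 31 = 2400 + 31 = 2431$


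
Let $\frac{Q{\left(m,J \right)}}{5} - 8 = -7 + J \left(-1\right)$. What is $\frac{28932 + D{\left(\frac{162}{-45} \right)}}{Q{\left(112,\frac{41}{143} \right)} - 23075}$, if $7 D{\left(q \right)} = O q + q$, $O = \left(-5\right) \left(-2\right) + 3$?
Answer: $- \frac{20681232}{16496075} \approx -1.2537$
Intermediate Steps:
$O = 13$ ($O = 10 + 3 = 13$)
$Q{\left(m,J \right)} = 5 - 5 J$ ($Q{\left(m,J \right)} = 40 + 5 \left(-7 + J \left(-1\right)\right) = 40 + 5 \left(-7 - J\right) = 40 - \left(35 + 5 J\right) = 5 - 5 J$)
$D{\left(q \right)} = 2 q$ ($D{\left(q \right)} = \frac{13 q + q}{7} = \frac{14 q}{7} = 2 q$)
$\frac{28932 + D{\left(\frac{162}{-45} \right)}}{Q{\left(112,\frac{41}{143} \right)} - 23075} = \frac{28932 + 2 \frac{162}{-45}}{\left(5 - 5 \cdot \frac{41}{143}\right) - 23075} = \frac{28932 + 2 \cdot 162 \left(- \frac{1}{45}\right)}{\left(5 - 5 \cdot 41 \cdot \frac{1}{143}\right) - 23075} = \frac{28932 + 2 \left(- \frac{18}{5}\right)}{\left(5 - \frac{205}{143}\right) - 23075} = \frac{28932 - \frac{36}{5}}{\left(5 - \frac{205}{143}\right) - 23075} = \frac{144624}{5 \left(\frac{510}{143} - 23075\right)} = \frac{144624}{5 \left(- \frac{3299215}{143}\right)} = \frac{144624}{5} \left(- \frac{143}{3299215}\right) = - \frac{20681232}{16496075}$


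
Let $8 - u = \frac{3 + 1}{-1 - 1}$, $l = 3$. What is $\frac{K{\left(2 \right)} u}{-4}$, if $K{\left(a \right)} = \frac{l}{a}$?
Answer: $- \frac{15}{4} \approx -3.75$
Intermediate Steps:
$K{\left(a \right)} = \frac{3}{a}$
$u = 10$ ($u = 8 - \frac{3 + 1}{-1 - 1} = 8 - \frac{4}{-2} = 8 - 4 \left(- \frac{1}{2}\right) = 8 - -2 = 8 + 2 = 10$)
$\frac{K{\left(2 \right)} u}{-4} = \frac{\frac{3}{2} \cdot 10}{-4} = 3 \cdot \frac{1}{2} \cdot 10 \left(- \frac{1}{4}\right) = \frac{3}{2} \cdot 10 \left(- \frac{1}{4}\right) = 15 \left(- \frac{1}{4}\right) = - \frac{15}{4}$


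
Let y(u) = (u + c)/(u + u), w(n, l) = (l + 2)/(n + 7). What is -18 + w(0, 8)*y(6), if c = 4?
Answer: -353/21 ≈ -16.810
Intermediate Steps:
w(n, l) = (2 + l)/(7 + n)
y(u) = (4 + u)/(2*u) (y(u) = (u + 4)/(u + u) = (4 + u)/((2*u)) = (4 + u)*(1/(2*u)) = (4 + u)/(2*u))
-18 + w(0, 8)*y(6) = -18 + ((2 + 8)/(7 + 0))*((½)*(4 + 6)/6) = -18 + (10/7)*((½)*(⅙)*10) = -18 + ((⅐)*10)*(⅚) = -18 + (10/7)*(⅚) = -18 + 25/21 = -353/21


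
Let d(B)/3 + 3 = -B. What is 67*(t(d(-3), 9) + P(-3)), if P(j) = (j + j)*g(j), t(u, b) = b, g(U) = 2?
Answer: -201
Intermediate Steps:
d(B) = -9 - 3*B (d(B) = -9 + 3*(-B) = -9 - 3*B)
P(j) = 4*j (P(j) = (j + j)*2 = (2*j)*2 = 4*j)
67*(t(d(-3), 9) + P(-3)) = 67*(9 + 4*(-3)) = 67*(9 - 12) = 67*(-3) = -201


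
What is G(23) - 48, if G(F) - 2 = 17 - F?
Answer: -52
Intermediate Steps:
G(F) = 19 - F (G(F) = 2 + (17 - F) = 19 - F)
G(23) - 48 = (19 - 1*23) - 48 = (19 - 23) - 48 = -4 - 48 = -52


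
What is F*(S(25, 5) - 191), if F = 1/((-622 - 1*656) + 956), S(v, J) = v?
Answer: 83/161 ≈ 0.51553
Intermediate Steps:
F = -1/322 (F = 1/((-622 - 656) + 956) = 1/(-1278 + 956) = 1/(-322) = -1/322 ≈ -0.0031056)
F*(S(25, 5) - 191) = -(25 - 191)/322 = -1/322*(-166) = 83/161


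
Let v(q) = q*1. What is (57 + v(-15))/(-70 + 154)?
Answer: ½ ≈ 0.50000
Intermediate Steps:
v(q) = q
(57 + v(-15))/(-70 + 154) = (57 - 15)/(-70 + 154) = 42/84 = 42*(1/84) = ½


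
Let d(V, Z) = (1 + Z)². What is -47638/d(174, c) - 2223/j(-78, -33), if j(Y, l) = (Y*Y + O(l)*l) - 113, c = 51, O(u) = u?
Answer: -42791909/2386280 ≈ -17.932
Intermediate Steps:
j(Y, l) = -113 + Y² + l² (j(Y, l) = (Y*Y + l*l) - 113 = (Y² + l²) - 113 = -113 + Y² + l²)
-47638/d(174, c) - 2223/j(-78, -33) = -47638/(1 + 51)² - 2223/(-113 + (-78)² + (-33)²) = -47638/(52²) - 2223/(-113 + 6084 + 1089) = -47638/2704 - 2223/7060 = -47638*1/2704 - 2223*1/7060 = -23819/1352 - 2223/7060 = -42791909/2386280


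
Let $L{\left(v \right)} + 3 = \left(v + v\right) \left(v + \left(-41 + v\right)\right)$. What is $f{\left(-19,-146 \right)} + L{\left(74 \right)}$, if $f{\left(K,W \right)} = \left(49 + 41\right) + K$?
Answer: $15904$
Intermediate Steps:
$L{\left(v \right)} = -3 + 2 v \left(-41 + 2 v\right)$ ($L{\left(v \right)} = -3 + \left(v + v\right) \left(v + \left(-41 + v\right)\right) = -3 + 2 v \left(-41 + 2 v\right)$)
$f{\left(K,W \right)} = 90 + K$
$f{\left(-19,-146 \right)} + L{\left(74 \right)} = \left(90 - 19\right) - \left(6071 - 21904\right) = 71 - -15833 = 71 + 15833 = 15904$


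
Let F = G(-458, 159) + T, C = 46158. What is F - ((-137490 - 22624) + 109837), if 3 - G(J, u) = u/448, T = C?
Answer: 43204065/448 ≈ 96438.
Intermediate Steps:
T = 46158
G(J, u) = 3 - u/448
F = 20679969/448 (F = (3 - 1/448*159) + 46158 = (3 - 159/448) + 46158 = 1185/448 + 46158 = 20679969/448 ≈ 46161.)
F - ((-137490 - 22624) + 109837) = 20679969/448 - ((-137490 - 22624) + 109837) = 20679969/448 - (-160114 + 109837) = 20679969/448 - 1*(-50277) = 20679969/448 + 50277 = 43204065/448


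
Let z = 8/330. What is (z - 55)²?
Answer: 82283041/27225 ≈ 3022.3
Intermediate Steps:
z = 4/165 (z = 8*(1/330) = 4/165 ≈ 0.024242)
(z - 55)² = (4/165 - 55)² = (-9071/165)² = 82283041/27225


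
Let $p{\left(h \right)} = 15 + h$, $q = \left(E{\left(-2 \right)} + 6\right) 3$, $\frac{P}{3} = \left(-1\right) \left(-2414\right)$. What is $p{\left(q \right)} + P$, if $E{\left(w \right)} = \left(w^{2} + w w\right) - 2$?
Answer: $7293$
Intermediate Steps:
$P = 7242$ ($P = 3 \left(\left(-1\right) \left(-2414\right)\right) = 3 \cdot 2414 = 7242$)
$E{\left(w \right)} = -2 + 2 w^{2}$ ($E{\left(w \right)} = \left(w^{2} + w^{2}\right) - 2 = 2 w^{2} - 2 = -2 + 2 w^{2}$)
$q = 36$ ($q = \left(\left(-2 + 2 \left(-2\right)^{2}\right) + 6\right) 3 = \left(\left(-2 + 2 \cdot 4\right) + 6\right) 3 = \left(\left(-2 + 8\right) + 6\right) 3 = \left(6 + 6\right) 3 = 12 \cdot 3 = 36$)
$p{\left(q \right)} + P = \left(15 + 36\right) + 7242 = 51 + 7242 = 7293$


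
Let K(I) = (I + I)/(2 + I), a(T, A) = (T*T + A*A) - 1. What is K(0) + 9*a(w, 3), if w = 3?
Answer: 153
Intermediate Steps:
a(T, A) = -1 + A**2 + T**2 (a(T, A) = (T**2 + A**2) - 1 = (A**2 + T**2) - 1 = -1 + A**2 + T**2)
K(I) = 2*I/(2 + I) (K(I) = (2*I)/(2 + I) = 2*I/(2 + I))
K(0) + 9*a(w, 3) = 2*0/(2 + 0) + 9*(-1 + 3**2 + 3**2) = 2*0/2 + 9*(-1 + 9 + 9) = 2*0*(1/2) + 9*17 = 0 + 153 = 153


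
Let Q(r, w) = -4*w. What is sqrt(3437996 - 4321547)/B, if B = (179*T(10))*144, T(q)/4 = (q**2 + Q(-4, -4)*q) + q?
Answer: I*sqrt(883551)/27838080 ≈ 3.3766e-5*I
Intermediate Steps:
T(q) = 4*q**2 + 68*q (T(q) = 4*((q**2 + (-4*(-4))*q) + q) = 4*((q**2 + 16*q) + q) = 4*(q**2 + 17*q) = 4*q**2 + 68*q)
B = 27838080 (B = (179*(4*10*(17 + 10)))*144 = (179*(4*10*27))*144 = (179*1080)*144 = 193320*144 = 27838080)
sqrt(3437996 - 4321547)/B = sqrt(3437996 - 4321547)/27838080 = sqrt(-883551)*(1/27838080) = (I*sqrt(883551))*(1/27838080) = I*sqrt(883551)/27838080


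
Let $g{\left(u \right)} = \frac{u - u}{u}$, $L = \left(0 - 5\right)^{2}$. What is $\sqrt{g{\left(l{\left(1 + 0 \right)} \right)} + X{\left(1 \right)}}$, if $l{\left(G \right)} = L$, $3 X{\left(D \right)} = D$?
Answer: $\frac{\sqrt{3}}{3} \approx 0.57735$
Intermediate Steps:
$X{\left(D \right)} = \frac{D}{3}$
$L = 25$ ($L = \left(-5\right)^{2} = 25$)
$l{\left(G \right)} = 25$
$g{\left(u \right)} = 0$ ($g{\left(u \right)} = \frac{0}{u} = 0$)
$\sqrt{g{\left(l{\left(1 + 0 \right)} \right)} + X{\left(1 \right)}} = \sqrt{0 + \frac{1}{3} \cdot 1} = \sqrt{0 + \frac{1}{3}} = \sqrt{\frac{1}{3}} = \frac{\sqrt{3}}{3}$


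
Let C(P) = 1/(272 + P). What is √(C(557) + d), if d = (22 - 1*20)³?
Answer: 3*√610973/829 ≈ 2.8286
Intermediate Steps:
d = 8 (d = (22 - 20)³ = 2³ = 8)
√(C(557) + d) = √(1/(272 + 557) + 8) = √(1/829 + 8) = √(6633/829) = 3*√610973/829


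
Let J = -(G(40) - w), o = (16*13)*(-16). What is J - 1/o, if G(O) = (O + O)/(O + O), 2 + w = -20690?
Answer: -68866303/3328 ≈ -20693.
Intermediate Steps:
w = -20692 (w = -2 - 20690 = -20692)
G(O) = 1 (G(O) = (2*O)/((2*O)) = (2*O)*(1/(2*O)) = 1)
o = -3328 (o = 208*(-16) = -3328)
J = -20693 (J = -(1 - 1*(-20692)) = -(1 + 20692) = -1*20693 = -20693)
J - 1/o = -20693 - 1/(-3328) = -20693 - 1*(-1/3328) = -20693 + 1/3328 = -68866303/3328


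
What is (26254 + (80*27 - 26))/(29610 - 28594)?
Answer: 7097/254 ≈ 27.941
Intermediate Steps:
(26254 + (80*27 - 26))/(29610 - 28594) = (26254 + (2160 - 26))/1016 = (26254 + 2134)*(1/1016) = 28388*(1/1016) = 7097/254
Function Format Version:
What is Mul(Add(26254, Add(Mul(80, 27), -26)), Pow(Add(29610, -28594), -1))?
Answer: Rational(7097, 254) ≈ 27.941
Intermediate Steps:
Mul(Add(26254, Add(Mul(80, 27), -26)), Pow(Add(29610, -28594), -1)) = Mul(Add(26254, Add(2160, -26)), Pow(1016, -1)) = Mul(Add(26254, 2134), Rational(1, 1016)) = Mul(28388, Rational(1, 1016)) = Rational(7097, 254)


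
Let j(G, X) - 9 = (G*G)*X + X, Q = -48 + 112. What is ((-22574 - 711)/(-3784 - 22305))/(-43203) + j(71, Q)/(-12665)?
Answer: -363719527256224/14275013643555 ≈ -25.479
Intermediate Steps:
Q = 64
j(G, X) = 9 + X + X*G² (j(G, X) = 9 + ((G*G)*X + X) = 9 + (G²*X + X) = 9 + (X*G² + X) = 9 + (X + X*G²) = 9 + X + X*G²)
((-22574 - 711)/(-3784 - 22305))/(-43203) + j(71, Q)/(-12665) = ((-22574 - 711)/(-3784 - 22305))/(-43203) + (9 + 64 + 64*71²)/(-12665) = -23285/(-26089)*(-1/43203) + (9 + 64 + 64*5041)*(-1/12665) = -23285*(-1/26089)*(-1/43203) + (9 + 64 + 322624)*(-1/12665) = (23285/26089)*(-1/43203) + 322697*(-1/12665) = -23285/1127123067 - 322697/12665 = -363719527256224/14275013643555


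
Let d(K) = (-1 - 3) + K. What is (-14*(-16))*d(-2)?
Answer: -1344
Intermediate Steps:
d(K) = -4 + K
(-14*(-16))*d(-2) = (-14*(-16))*(-4 - 2) = 224*(-6) = -1344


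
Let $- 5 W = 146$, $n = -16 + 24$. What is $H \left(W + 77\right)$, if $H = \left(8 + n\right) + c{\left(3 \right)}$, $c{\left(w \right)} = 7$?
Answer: $\frac{5497}{5} \approx 1099.4$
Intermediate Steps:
$n = 8$
$W = - \frac{146}{5}$ ($W = \left(- \frac{1}{5}\right) 146 = - \frac{146}{5} \approx -29.2$)
$H = 23$ ($H = \left(8 + 8\right) + 7 = 16 + 7 = 23$)
$H \left(W + 77\right) = 23 \left(- \frac{146}{5} + 77\right) = 23 \cdot \frac{239}{5} = \frac{5497}{5}$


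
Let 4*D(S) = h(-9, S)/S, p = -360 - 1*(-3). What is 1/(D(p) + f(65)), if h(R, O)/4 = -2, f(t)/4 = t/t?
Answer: 357/1430 ≈ 0.24965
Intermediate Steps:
f(t) = 4 (f(t) = 4*(t/t) = 4*1 = 4)
p = -357 (p = -360 + 3 = -357)
h(R, O) = -8 (h(R, O) = 4*(-2) = -8)
D(S) = -2/S (D(S) = (-8/S)/4 = -2/S)
1/(D(p) + f(65)) = 1/(-2/(-357) + 4) = 1/(-2*(-1/357) + 4) = 1/(2/357 + 4) = 1/(1430/357) = 357/1430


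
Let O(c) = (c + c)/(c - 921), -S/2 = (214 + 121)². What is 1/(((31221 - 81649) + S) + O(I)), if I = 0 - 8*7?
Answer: -977/268555694 ≈ -3.6380e-6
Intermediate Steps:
S = -224450 (S = -2*(214 + 121)² = -2*335² = -2*112225 = -224450)
I = -56 (I = 0 - 56 = -56)
O(c) = 2*c/(-921 + c) (O(c) = (2*c)/(-921 + c) = 2*c/(-921 + c))
1/(((31221 - 81649) + S) + O(I)) = 1/(((31221 - 81649) - 224450) + 2*(-56)/(-921 - 56)) = 1/((-50428 - 224450) + 2*(-56)/(-977)) = 1/(-274878 + 2*(-56)*(-1/977)) = 1/(-274878 + 112/977) = 1/(-268555694/977) = -977/268555694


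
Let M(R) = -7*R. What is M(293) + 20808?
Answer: 18757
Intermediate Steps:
M(293) + 20808 = -7*293 + 20808 = -2051 + 20808 = 18757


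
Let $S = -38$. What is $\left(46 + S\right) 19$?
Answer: $152$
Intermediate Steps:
$\left(46 + S\right) 19 = \left(46 - 38\right) 19 = 8 \cdot 19 = 152$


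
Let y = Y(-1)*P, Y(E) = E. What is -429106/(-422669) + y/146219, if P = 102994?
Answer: 468562908/1507371671 ≈ 0.31085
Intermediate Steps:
y = -102994 (y = -1*102994 = -102994)
-429106/(-422669) + y/146219 = -429106/(-422669) - 102994/146219 = -429106*(-1/422669) - 102994*1/146219 = 10466/10309 - 102994/146219 = 468562908/1507371671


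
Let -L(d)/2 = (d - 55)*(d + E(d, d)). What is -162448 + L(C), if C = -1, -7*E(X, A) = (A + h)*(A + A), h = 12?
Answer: -162208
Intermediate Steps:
E(X, A) = -2*A*(12 + A)/7 (E(X, A) = -(A + 12)*(A + A)/7 = -(12 + A)*2*A/7 = -2*A*(12 + A)/7)
L(d) = -2*(-55 + d)*(d - 2*d*(12 + d)/7) (L(d) = -2*(d - 55)*(d - 2*d*(12 + d)/7) = -2*(-55 + d)*(d - 2*d*(12 + d)/7))
-162448 + L(C) = -162448 + (2/7)*(-1)*(-935 - 93*(-1) + 2*(-1)²) = -162448 + (2/7)*(-1)*(-935 + 93 + 2*1) = -162448 + (2/7)*(-1)*(-935 + 93 + 2) = -162448 + (2/7)*(-1)*(-840) = -162448 + 240 = -162208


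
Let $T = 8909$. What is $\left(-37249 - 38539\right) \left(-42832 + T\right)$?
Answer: $2570956324$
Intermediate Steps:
$\left(-37249 - 38539\right) \left(-42832 + T\right) = \left(-37249 - 38539\right) \left(-42832 + 8909\right) = \left(-75788\right) \left(-33923\right) = 2570956324$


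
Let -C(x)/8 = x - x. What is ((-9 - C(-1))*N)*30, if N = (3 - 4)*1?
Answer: 270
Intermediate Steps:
C(x) = 0 (C(x) = -8*(x - x) = -8*0 = 0)
N = -1 (N = -1*1 = -1)
((-9 - C(-1))*N)*30 = ((-9 - 1*0)*(-1))*30 = ((-9 + 0)*(-1))*30 = -9*(-1)*30 = 9*30 = 270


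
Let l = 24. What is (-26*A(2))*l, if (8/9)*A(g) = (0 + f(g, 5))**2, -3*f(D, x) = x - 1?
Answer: -1248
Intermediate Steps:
f(D, x) = 1/3 - x/3 (f(D, x) = -(x - 1)/3 = -(-1 + x)/3 = 1/3 - x/3)
A(g) = 2 (A(g) = 9*(0 + (1/3 - 1/3*5))**2/8 = 9*(0 + (1/3 - 5/3))**2/8 = 9*(0 - 4/3)**2/8 = 9*(-4/3)**2/8 = (9/8)*(16/9) = 2)
(-26*A(2))*l = -26*2*24 = -52*24 = -1248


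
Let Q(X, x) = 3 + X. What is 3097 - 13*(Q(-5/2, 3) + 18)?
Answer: 5713/2 ≈ 2856.5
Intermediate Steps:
3097 - 13*(Q(-5/2, 3) + 18) = 3097 - 13*((3 - 5/2) + 18) = 3097 - 13*(½ + 18) = 3097 - 13*37/2 = 3097 - 1*481/2 = 3097 - 481/2 = 5713/2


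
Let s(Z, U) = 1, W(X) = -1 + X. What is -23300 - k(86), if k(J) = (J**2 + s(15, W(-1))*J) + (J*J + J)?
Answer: -38264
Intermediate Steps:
k(J) = 2*J + 2*J**2 (k(J) = (J**2 + 1*J) + (J*J + J) = (J**2 + J) + (J**2 + J) = (J + J**2) + (J + J**2) = 2*J + 2*J**2)
-23300 - k(86) = -23300 - 2*86*(1 + 86) = -23300 - 2*86*87 = -23300 - 1*14964 = -23300 - 14964 = -38264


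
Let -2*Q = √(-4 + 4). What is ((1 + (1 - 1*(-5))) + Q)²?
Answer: 49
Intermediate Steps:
Q = 0 (Q = -√(-4 + 4)/2 = -√0/2 = -½*0 = 0)
((1 + (1 - 1*(-5))) + Q)² = ((1 + (1 - 1*(-5))) + 0)² = ((1 + (1 + 5)) + 0)² = ((1 + 6) + 0)² = (7 + 0)² = 7² = 49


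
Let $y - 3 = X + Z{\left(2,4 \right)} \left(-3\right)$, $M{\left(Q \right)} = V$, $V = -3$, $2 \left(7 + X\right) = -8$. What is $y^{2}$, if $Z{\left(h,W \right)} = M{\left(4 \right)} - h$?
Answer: $49$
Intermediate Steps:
$X = -11$ ($X = -7 + \frac{1}{2} \left(-8\right) = -7 - 4 = -11$)
$M{\left(Q \right)} = -3$
$Z{\left(h,W \right)} = -3 - h$
$y = 7$ ($y = 3 - \left(11 - \left(-3 - 2\right) \left(-3\right)\right) = 3 - -4 = 3 + \left(-11 + 15\right) = 3 + 4 = 7$)
$y^{2} = 7^{2} = 49$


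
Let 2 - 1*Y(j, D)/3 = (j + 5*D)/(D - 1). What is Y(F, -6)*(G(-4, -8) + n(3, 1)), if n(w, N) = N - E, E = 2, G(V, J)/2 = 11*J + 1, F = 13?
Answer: 225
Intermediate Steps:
G(V, J) = 2 + 22*J (G(V, J) = 2*(11*J + 1) = 2*(1 + 11*J) = 2 + 22*J)
Y(j, D) = 6 - 3*(j + 5*D)/(-1 + D) (Y(j, D) = 6 - 3*(j + 5*D)/(D - 1) = 6 - 3*(j + 5*D)/(-1 + D))
n(w, N) = -2 + N (n(w, N) = N - 1*2 = N - 2 = -2 + N)
Y(F, -6)*(G(-4, -8) + n(3, 1)) = (3*(-2 - 1*13 - 3*(-6))/(-1 - 6))*((2 + 22*(-8)) + (-2 + 1)) = (3*(-2 - 13 + 18)/(-7))*((2 - 176) - 1) = (3*(-⅐)*3)*(-174 - 1) = -9/7*(-175) = 225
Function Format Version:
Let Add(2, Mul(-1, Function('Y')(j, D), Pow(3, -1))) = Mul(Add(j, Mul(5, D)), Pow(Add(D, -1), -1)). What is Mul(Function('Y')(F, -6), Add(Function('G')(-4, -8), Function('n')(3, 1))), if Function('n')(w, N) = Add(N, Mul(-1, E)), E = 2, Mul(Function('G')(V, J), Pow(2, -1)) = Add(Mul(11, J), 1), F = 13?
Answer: 225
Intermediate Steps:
Function('G')(V, J) = Add(2, Mul(22, J)) (Function('G')(V, J) = Mul(2, Add(Mul(11, J), 1)) = Mul(2, Add(1, Mul(11, J))) = Add(2, Mul(22, J)))
Function('Y')(j, D) = Add(6, Mul(-3, Pow(Add(-1, D), -1), Add(j, Mul(5, D)))) (Function('Y')(j, D) = Add(6, Mul(-3, Mul(Add(j, Mul(5, D)), Pow(Add(D, -1), -1)))) = Add(6, Mul(-3, Mul(Add(j, Mul(5, D)), Pow(Add(-1, D), -1)))) = Add(6, Mul(-3, Mul(Pow(Add(-1, D), -1), Add(j, Mul(5, D))))) = Add(6, Mul(-3, Pow(Add(-1, D), -1), Add(j, Mul(5, D)))))
Function('n')(w, N) = Add(-2, N) (Function('n')(w, N) = Add(N, Mul(-1, 2)) = Add(N, -2) = Add(-2, N))
Mul(Function('Y')(F, -6), Add(Function('G')(-4, -8), Function('n')(3, 1))) = Mul(Mul(3, Pow(Add(-1, -6), -1), Add(-2, Mul(-1, 13), Mul(-3, -6))), Add(Add(2, Mul(22, -8)), Add(-2, 1))) = Mul(Mul(3, Pow(-7, -1), Add(-2, -13, 18)), Add(Add(2, -176), -1)) = Mul(Mul(3, Rational(-1, 7), 3), Add(-174, -1)) = Mul(Rational(-9, 7), -175) = 225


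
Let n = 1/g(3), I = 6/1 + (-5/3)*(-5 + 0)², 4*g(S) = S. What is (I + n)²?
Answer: 10609/9 ≈ 1178.8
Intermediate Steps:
g(S) = S/4
I = -107/3 (I = 6*1 - 5*⅓*(-5)² = 6 - 5/3*25 = 6 - 125/3 = -107/3 ≈ -35.667)
n = 4/3 (n = 1/((¼)*3) = 1/(¾) = 4/3 ≈ 1.3333)
(I + n)² = (-107/3 + 4/3)² = (-103/3)² = 10609/9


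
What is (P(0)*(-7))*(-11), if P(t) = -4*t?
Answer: 0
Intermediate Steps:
(P(0)*(-7))*(-11) = (-4*0*(-7))*(-11) = (0*(-7))*(-11) = 0*(-11) = 0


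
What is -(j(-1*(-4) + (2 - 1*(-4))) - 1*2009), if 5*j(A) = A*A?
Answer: 1989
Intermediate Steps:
j(A) = A²/5 (j(A) = (A*A)/5 = A²/5)
-(j(-1*(-4) + (2 - 1*(-4))) - 1*2009) = -((-1*(-4) + (2 - 1*(-4)))²/5 - 1*2009) = -((4 + (2 + 4))²/5 - 2009) = -((4 + 6)²/5 - 2009) = -((⅕)*10² - 2009) = -((⅕)*100 - 2009) = -(20 - 2009) = -1*(-1989) = 1989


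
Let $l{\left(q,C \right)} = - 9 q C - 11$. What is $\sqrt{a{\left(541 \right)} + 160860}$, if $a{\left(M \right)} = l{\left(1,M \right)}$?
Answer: $2 \sqrt{38995} \approx 394.94$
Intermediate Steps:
$l{\left(q,C \right)} = -11 - 9 C q$ ($l{\left(q,C \right)} = - 9 C q - 11 = -11 - 9 C q$)
$a{\left(M \right)} = -11 - 9 M$ ($a{\left(M \right)} = -11 - 9 M 1 = -11 - 9 M$)
$\sqrt{a{\left(541 \right)} + 160860} = \sqrt{\left(-11 - 4869\right) + 160860} = \sqrt{-4880 + 160860} = \sqrt{155980} = 2 \sqrt{38995}$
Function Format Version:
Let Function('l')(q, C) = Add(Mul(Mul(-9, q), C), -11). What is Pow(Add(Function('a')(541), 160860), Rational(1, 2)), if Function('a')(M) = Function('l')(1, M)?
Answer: Mul(2, Pow(38995, Rational(1, 2))) ≈ 394.94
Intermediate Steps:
Function('l')(q, C) = Add(-11, Mul(-9, C, q)) (Function('l')(q, C) = Add(Mul(-9, C, q), -11) = Add(-11, Mul(-9, C, q)))
Function('a')(M) = Add(-11, Mul(-9, M)) (Function('a')(M) = Add(-11, Mul(-9, M, 1)) = Add(-11, Mul(-9, M)))
Pow(Add(Function('a')(541), 160860), Rational(1, 2)) = Pow(Add(Add(-11, Mul(-9, 541)), 160860), Rational(1, 2)) = Pow(Add(Add(-11, -4869), 160860), Rational(1, 2)) = Pow(Add(-4880, 160860), Rational(1, 2)) = Pow(155980, Rational(1, 2)) = Mul(2, Pow(38995, Rational(1, 2)))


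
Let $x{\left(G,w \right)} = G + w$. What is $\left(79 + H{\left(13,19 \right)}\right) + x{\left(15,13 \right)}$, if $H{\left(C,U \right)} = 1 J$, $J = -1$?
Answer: $106$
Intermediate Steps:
$H{\left(C,U \right)} = -1$ ($H{\left(C,U \right)} = 1 \left(-1\right) = -1$)
$\left(79 + H{\left(13,19 \right)}\right) + x{\left(15,13 \right)} = \left(79 - 1\right) + \left(15 + 13\right) = 78 + 28 = 106$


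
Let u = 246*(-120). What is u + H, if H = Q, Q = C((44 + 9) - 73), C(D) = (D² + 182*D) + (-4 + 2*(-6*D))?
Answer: -32524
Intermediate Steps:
C(D) = -4 + D² + 170*D (C(D) = (D² + 182*D) + (-4 - 12*D) = -4 + D² + 170*D)
u = -29520
Q = -3004 (Q = -4 + ((44 + 9) - 73)² + 170*((44 + 9) - 73) = -4 + (53 - 73)² + 170*(53 - 73) = -4 + (-20)² + 170*(-20) = -4 + 400 - 3400 = -3004)
H = -3004
u + H = -29520 - 3004 = -32524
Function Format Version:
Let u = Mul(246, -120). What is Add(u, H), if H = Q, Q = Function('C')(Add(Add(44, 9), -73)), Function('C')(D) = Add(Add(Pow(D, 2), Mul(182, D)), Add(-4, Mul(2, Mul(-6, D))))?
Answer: -32524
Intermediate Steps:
Function('C')(D) = Add(-4, Pow(D, 2), Mul(170, D)) (Function('C')(D) = Add(Add(Pow(D, 2), Mul(182, D)), Add(-4, Mul(-12, D))) = Add(-4, Pow(D, 2), Mul(170, D)))
u = -29520
Q = -3004 (Q = Add(-4, Pow(Add(Add(44, 9), -73), 2), Mul(170, Add(Add(44, 9), -73))) = Add(-4, Pow(Add(53, -73), 2), Mul(170, Add(53, -73))) = Add(-4, Pow(-20, 2), Mul(170, -20)) = Add(-4, 400, -3400) = -3004)
H = -3004
Add(u, H) = Add(-29520, -3004) = -32524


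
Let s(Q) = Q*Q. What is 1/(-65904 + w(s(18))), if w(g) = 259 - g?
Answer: -1/65969 ≈ -1.5159e-5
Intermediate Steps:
s(Q) = Q²
1/(-65904 + w(s(18))) = 1/(-65904 + (259 - 1*18²)) = 1/(-65904 + (259 - 1*324)) = 1/(-65904 + (259 - 324)) = 1/(-65904 - 65) = 1/(-65969) = -1/65969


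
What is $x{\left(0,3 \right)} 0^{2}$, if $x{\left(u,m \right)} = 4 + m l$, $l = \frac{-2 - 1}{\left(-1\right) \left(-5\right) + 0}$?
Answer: $0$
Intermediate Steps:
$l = - \frac{3}{5}$ ($l = - \frac{3}{5 + 0} = - \frac{3}{5} \approx -0.6$)
$x{\left(u,m \right)} = 4 - \frac{3 m}{5}$ ($x{\left(u,m \right)} = 4 + m \left(- \frac{3}{5}\right) = 4 - \frac{3 m}{5}$)
$x{\left(0,3 \right)} 0^{2} = \left(4 - \frac{9}{5}\right) 0^{2} = \left(4 - \frac{9}{5}\right) 0 = \frac{11}{5} \cdot 0 = 0$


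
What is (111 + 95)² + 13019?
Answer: 55455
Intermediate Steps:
(111 + 95)² + 13019 = 206² + 13019 = 42436 + 13019 = 55455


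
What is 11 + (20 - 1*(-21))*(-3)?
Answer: -112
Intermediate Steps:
11 + (20 - 1*(-21))*(-3) = 11 + (20 + 21)*(-3) = 11 + 41*(-3) = 11 - 123 = -112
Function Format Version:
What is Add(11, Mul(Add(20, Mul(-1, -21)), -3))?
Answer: -112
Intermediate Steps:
Add(11, Mul(Add(20, Mul(-1, -21)), -3)) = Add(11, Mul(Add(20, 21), -3)) = Add(11, Mul(41, -3)) = Add(11, -123) = -112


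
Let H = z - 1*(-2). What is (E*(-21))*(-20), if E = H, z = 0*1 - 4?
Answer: -840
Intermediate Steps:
z = -4 (z = 0 - 4 = -4)
H = -2 (H = -4 - 1*(-2) = -4 + 2 = -2)
E = -2
(E*(-21))*(-20) = -2*(-21)*(-20) = 42*(-20) = -840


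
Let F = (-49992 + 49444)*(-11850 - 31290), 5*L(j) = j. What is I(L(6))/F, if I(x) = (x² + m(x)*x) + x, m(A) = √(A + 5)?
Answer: 11/98503000 + √155/98503000 ≈ 2.3806e-7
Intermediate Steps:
m(A) = √(5 + A)
L(j) = j/5
F = 23640720 (F = -548*(-43140) = 23640720)
I(x) = x + x² + x*√(5 + x) (I(x) = (x² + √(5 + x)*x) + x = (x² + x*√(5 + x)) + x = x + x² + x*√(5 + x))
I(L(6))/F = (((⅕)*6)*(1 + (⅕)*6 + √(5 + (⅕)*6)))/23640720 = (6*(1 + 6/5 + √(5 + 6/5))/5)*(1/23640720) = (6*(1 + 6/5 + √(31/5))/5)*(1/23640720) = (6*(1 + 6/5 + √155/5)/5)*(1/23640720) = (6*(11/5 + √155/5)/5)*(1/23640720) = (66/25 + 6*√155/25)*(1/23640720) = 11/98503000 + √155/98503000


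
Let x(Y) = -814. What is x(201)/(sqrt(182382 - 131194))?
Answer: -407*sqrt(12797)/12797 ≈ -3.5978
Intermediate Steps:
x(201)/(sqrt(182382 - 131194)) = -814/sqrt(182382 - 131194) = -814*sqrt(12797)/25594 = -407*sqrt(12797)/12797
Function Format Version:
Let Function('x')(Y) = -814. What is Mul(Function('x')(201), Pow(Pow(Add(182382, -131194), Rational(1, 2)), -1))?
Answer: Mul(Rational(-407, 12797), Pow(12797, Rational(1, 2))) ≈ -3.5978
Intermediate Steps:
Mul(Function('x')(201), Pow(Pow(Add(182382, -131194), Rational(1, 2)), -1)) = Mul(-814, Pow(Pow(Add(182382, -131194), Rational(1, 2)), -1)) = Mul(-814, Pow(Pow(51188, Rational(1, 2)), -1)) = Mul(-814, Pow(Mul(2, Pow(12797, Rational(1, 2))), -1)) = Mul(-814, Mul(Rational(1, 25594), Pow(12797, Rational(1, 2)))) = Mul(Rational(-407, 12797), Pow(12797, Rational(1, 2)))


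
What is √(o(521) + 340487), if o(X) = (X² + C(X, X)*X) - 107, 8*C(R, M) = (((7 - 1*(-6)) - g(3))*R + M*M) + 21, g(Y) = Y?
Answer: √18630085 ≈ 4316.3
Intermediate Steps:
C(R, M) = 21/8 + M²/8 + 5*R/4 (C(R, M) = ((((7 - 1*(-6)) - 1*3)*R + M*M) + 21)/8 = ((((7 + 6) - 3)*R + M²) + 21)/8 = (((13 - 3)*R + M²) + 21)/8 = ((10*R + M²) + 21)/8 = ((M² + 10*R) + 21)/8 = (21 + M² + 10*R)/8 = 21/8 + M²/8 + 5*R/4)
o(X) = -107 + X² + X*(21/8 + X²/8 + 5*X/4) (o(X) = (X² + (21/8 + X²/8 + 5*X/4)*X) - 107 = (X² + X*(21/8 + X²/8 + 5*X/4)) - 107 = -107 + X² + X*(21/8 + X²/8 + 5*X/4))
√(o(521) + 340487) = √((-107 + (⅛)*521³ + (9/4)*521² + (21/8)*521) + 340487) = √((-107 + (⅛)*141420761 + (9/4)*271441 + 10941/8) + 340487) = √((-107 + 141420761/8 + 2442969/4 + 10941/8) + 340487) = √(18289598 + 340487) = √18630085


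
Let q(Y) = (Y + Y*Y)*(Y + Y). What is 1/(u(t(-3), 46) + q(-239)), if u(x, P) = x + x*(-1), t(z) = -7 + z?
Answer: -1/27189596 ≈ -3.6779e-8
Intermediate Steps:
q(Y) = 2*Y*(Y + Y²) (q(Y) = (Y + Y²)*(2*Y) = 2*Y*(Y + Y²))
u(x, P) = 0 (u(x, P) = x - x = 0)
1/(u(t(-3), 46) + q(-239)) = 1/(0 + 2*(-239)²*(1 - 239)) = 1/(0 + 2*57121*(-238)) = 1/(0 - 27189596) = 1/(-27189596) = -1/27189596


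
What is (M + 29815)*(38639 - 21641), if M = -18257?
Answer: 196462884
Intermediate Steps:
(M + 29815)*(38639 - 21641) = (-18257 + 29815)*(38639 - 21641) = 11558*16998 = 196462884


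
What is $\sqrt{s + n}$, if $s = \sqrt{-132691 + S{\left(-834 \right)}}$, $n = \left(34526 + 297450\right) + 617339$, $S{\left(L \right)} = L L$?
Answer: $\sqrt{949315 + \sqrt{562865}} \approx 974.71$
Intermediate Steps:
$S{\left(L \right)} = L^{2}$
$n = 949315$ ($n = 331976 + 617339 = 949315$)
$s = \sqrt{562865}$ ($s = \sqrt{-132691 + \left(-834\right)^{2}} = \sqrt{-132691 + 695556} = \sqrt{562865} \approx 750.24$)
$\sqrt{s + n} = \sqrt{\sqrt{562865} + 949315} = \sqrt{949315 + \sqrt{562865}}$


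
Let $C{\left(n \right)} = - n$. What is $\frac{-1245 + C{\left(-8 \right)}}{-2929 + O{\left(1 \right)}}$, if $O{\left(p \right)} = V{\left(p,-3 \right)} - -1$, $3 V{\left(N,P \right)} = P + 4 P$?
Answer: $\frac{1237}{2933} \approx 0.42175$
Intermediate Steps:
$V{\left(N,P \right)} = \frac{5 P}{3}$ ($V{\left(N,P \right)} = \frac{P + 4 P}{3} = \frac{5 P}{3}$)
$O{\left(p \right)} = -4$ ($O{\left(p \right)} = \frac{5}{3} \left(-3\right) - -1 = -5 + 1 = -4$)
$\frac{-1245 + C{\left(-8 \right)}}{-2929 + O{\left(1 \right)}} = \frac{-1245 - -8}{-2929 - 4} = \frac{-1245 + 8}{-2933} = \left(-1237\right) \left(- \frac{1}{2933}\right) = \frac{1237}{2933}$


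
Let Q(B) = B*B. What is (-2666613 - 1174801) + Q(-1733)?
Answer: -838125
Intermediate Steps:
Q(B) = B²
(-2666613 - 1174801) + Q(-1733) = (-2666613 - 1174801) + (-1733)² = -3841414 + 3003289 = -838125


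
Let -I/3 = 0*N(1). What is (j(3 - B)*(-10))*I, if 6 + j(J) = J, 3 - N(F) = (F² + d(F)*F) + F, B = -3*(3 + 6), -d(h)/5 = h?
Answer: 0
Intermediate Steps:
d(h) = -5*h
B = -27 (B = -3*9 = -27)
N(F) = 3 - F + 4*F² (N(F) = 3 - ((F² + (-5*F)*F) + F) = 3 - ((F² - 5*F²) + F) = 3 - (-4*F² + F) = 3 - (F - 4*F²) = 3 + (-F + 4*F²) = 3 - F + 4*F²)
j(J) = -6 + J
I = 0 (I = -0*(3 - 1*1 + 4*1²) = -0*(3 - 1 + 4*1) = -0*(3 - 1 + 4) = -0*6 = -3*0 = 0)
(j(3 - B)*(-10))*I = ((-6 + (3 - 1*(-27)))*(-10))*0 = ((-6 + (3 + 27))*(-10))*0 = ((-6 + 30)*(-10))*0 = (24*(-10))*0 = -240*0 = 0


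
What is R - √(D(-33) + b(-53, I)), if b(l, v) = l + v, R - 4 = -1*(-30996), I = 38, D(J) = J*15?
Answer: 31000 - I*√510 ≈ 31000.0 - 22.583*I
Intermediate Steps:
D(J) = 15*J
R = 31000 (R = 4 - 1*(-30996) = 4 + 30996 = 31000)
R - √(D(-33) + b(-53, I)) = 31000 - √(15*(-33) + (-53 + 38)) = 31000 - √(-495 - 15) = 31000 - √(-510) = 31000 - I*√510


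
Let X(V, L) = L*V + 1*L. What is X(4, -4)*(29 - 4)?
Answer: -500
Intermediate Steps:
X(V, L) = L + L*V (X(V, L) = L*V + L = L + L*V)
X(4, -4)*(29 - 4) = (-4*(1 + 4))*(29 - 4) = -4*5*25 = -20*25 = -500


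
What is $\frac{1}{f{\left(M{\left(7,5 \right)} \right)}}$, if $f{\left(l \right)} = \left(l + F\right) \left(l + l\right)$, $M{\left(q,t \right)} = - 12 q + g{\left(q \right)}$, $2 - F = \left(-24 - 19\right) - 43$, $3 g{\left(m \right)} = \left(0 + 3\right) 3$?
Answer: $- \frac{1}{1134} \approx -0.00088183$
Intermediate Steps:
$g{\left(m \right)} = 3$ ($g{\left(m \right)} = \frac{\left(0 + 3\right) 3}{3} = \frac{3 \cdot 3}{3} = \frac{1}{3} \cdot 9 = 3$)
$F = 88$ ($F = 2 - \left(\left(-24 - 19\right) - 43\right) = 2 - \left(-43 - 43\right) = 2 - -86 = 2 + 86 = 88$)
$M{\left(q,t \right)} = 3 - 12 q$ ($M{\left(q,t \right)} = - 12 q + 3 = 3 - 12 q$)
$f{\left(l \right)} = 2 l \left(88 + l\right)$ ($f{\left(l \right)} = \left(l + 88\right) \left(l + l\right) = \left(88 + l\right) 2 l = 2 l \left(88 + l\right)$)
$\frac{1}{f{\left(M{\left(7,5 \right)} \right)}} = \frac{1}{2 \left(3 - 84\right) \left(88 + \left(3 - 84\right)\right)} = \frac{1}{2 \left(-81\right) \left(88 - 81\right)} = \frac{1}{2 \left(-81\right) 7} = \frac{1}{-1134} = - \frac{1}{1134}$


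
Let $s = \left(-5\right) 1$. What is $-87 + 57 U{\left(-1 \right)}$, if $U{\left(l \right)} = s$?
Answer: $-372$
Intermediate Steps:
$s = -5$
$U{\left(l \right)} = -5$
$-87 + 57 U{\left(-1 \right)} = -87 + 57 \left(-5\right) = -87 - 285 = -372$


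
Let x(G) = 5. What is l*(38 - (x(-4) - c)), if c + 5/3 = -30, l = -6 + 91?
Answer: 340/3 ≈ 113.33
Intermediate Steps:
l = 85
c = -95/3 (c = -5/3 - 30 = -95/3 ≈ -31.667)
l*(38 - (x(-4) - c)) = 85*(38 - (5 - 1*(-95/3))) = 85*(38 - (5 + 95/3)) = 85*(38 - 1*110/3) = 85*(38 - 110/3) = 85*(4/3) = 340/3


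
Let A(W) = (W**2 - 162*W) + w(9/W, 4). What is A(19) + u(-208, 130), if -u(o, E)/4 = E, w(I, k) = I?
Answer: -61494/19 ≈ -3236.5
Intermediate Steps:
A(W) = W**2 - 162*W + 9/W (A(W) = (W**2 - 162*W) + 9/W = W**2 - 162*W + 9/W)
u(o, E) = -4*E
A(19) + u(-208, 130) = (9 + 19**2*(-162 + 19))/19 - 4*130 = (9 + 361*(-143))/19 - 520 = (9 - 51623)/19 - 520 = (1/19)*(-51614) - 520 = -51614/19 - 520 = -61494/19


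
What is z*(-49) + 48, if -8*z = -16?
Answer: -50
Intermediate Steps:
z = 2 (z = -1/8*(-16) = 2)
z*(-49) + 48 = 2*(-49) + 48 = -98 + 48 = -50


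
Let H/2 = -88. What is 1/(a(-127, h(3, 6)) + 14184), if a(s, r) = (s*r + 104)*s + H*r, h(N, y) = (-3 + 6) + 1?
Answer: 1/64788 ≈ 1.5435e-5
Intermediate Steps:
H = -176 (H = 2*(-88) = -176)
h(N, y) = 4 (h(N, y) = 3 + 1 = 4)
a(s, r) = -176*r + s*(104 + r*s) (a(s, r) = (s*r + 104)*s - 176*r = (r*s + 104)*s - 176*r = (104 + r*s)*s - 176*r = s*(104 + r*s) - 176*r = -176*r + s*(104 + r*s))
1/(a(-127, h(3, 6)) + 14184) = 1/((-176*4 + 104*(-127) + 4*(-127)**2) + 14184) = 1/((-704 - 13208 + 4*16129) + 14184) = 1/((-704 - 13208 + 64516) + 14184) = 1/(50604 + 14184) = 1/64788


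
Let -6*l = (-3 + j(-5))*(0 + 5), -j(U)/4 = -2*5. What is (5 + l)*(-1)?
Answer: 155/6 ≈ 25.833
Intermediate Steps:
j(U) = 40 (j(U) = -(-8)*5 = -4*(-10) = 40)
l = -185/6 (l = -(-3 + 40)*(0 + 5)/6 = -37*5/6 = -1/6*185 = -185/6 ≈ -30.833)
(5 + l)*(-1) = (5 - 185/6)*(-1) = -155/6*(-1) = 155/6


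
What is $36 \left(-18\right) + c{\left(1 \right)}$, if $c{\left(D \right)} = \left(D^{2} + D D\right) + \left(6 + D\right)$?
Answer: $-639$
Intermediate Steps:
$c{\left(D \right)} = 6 + D + 2 D^{2}$ ($c{\left(D \right)} = \left(D^{2} + D^{2}\right) + \left(6 + D\right) = 2 D^{2} + \left(6 + D\right) = 6 + D + 2 D^{2}$)
$36 \left(-18\right) + c{\left(1 \right)} = 36 \left(-18\right) + \left(6 + 1 + 2 \cdot 1^{2}\right) = -648 + \left(6 + 1 + 2 \cdot 1\right) = -648 + \left(6 + 1 + 2\right) = -648 + 9 = -639$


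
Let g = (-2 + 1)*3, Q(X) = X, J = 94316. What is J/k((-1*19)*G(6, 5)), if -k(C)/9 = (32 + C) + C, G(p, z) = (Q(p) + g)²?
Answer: 47158/1395 ≈ 33.805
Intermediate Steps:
g = -3 (g = -1*3 = -3)
G(p, z) = (-3 + p)² (G(p, z) = (p - 3)² = (-3 + p)²)
k(C) = -288 - 18*C (k(C) = -9*((32 + C) + C) = -9*(32 + 2*C) = -288 - 18*C)
J/k((-1*19)*G(6, 5)) = 94316/(-288 - 18*(-1*19)*(-3 + 6)²) = 94316/(-288 - (-342)*3²) = 94316/(-288 - (-342)*9) = 94316/(-288 - 18*(-171)) = 94316/(-288 + 3078) = 94316/2790 = 94316*(1/2790) = 47158/1395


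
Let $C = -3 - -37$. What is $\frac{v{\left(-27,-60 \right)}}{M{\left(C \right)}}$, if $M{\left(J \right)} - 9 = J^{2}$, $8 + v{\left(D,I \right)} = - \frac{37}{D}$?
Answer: $- \frac{179}{31455} \approx -0.0056907$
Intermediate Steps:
$v{\left(D,I \right)} = -8 - \frac{37}{D}$
$C = 34$ ($C = -3 + 37 = 34$)
$M{\left(J \right)} = 9 + J^{2}$
$\frac{v{\left(-27,-60 \right)}}{M{\left(C \right)}} = \frac{-8 - \frac{37}{-27}}{9 + 34^{2}} = \frac{-8 - - \frac{37}{27}}{9 + 1156} = \frac{-8 + \frac{37}{27}}{1165} = \left(- \frac{179}{27}\right) \frac{1}{1165} = - \frac{179}{31455}$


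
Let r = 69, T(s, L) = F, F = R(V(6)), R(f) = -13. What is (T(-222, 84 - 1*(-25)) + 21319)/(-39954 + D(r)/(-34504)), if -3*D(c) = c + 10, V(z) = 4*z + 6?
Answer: -2205426672/4135718369 ≈ -0.53326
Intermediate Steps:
V(z) = 6 + 4*z
F = -13
T(s, L) = -13
D(c) = -10/3 - c/3 (D(c) = -(c + 10)/3 = -(10 + c)/3 = -10/3 - c/3)
(T(-222, 84 - 1*(-25)) + 21319)/(-39954 + D(r)/(-34504)) = (-13 + 21319)/(-39954 + (-10/3 - ⅓*69)/(-34504)) = 21306/(-39954 + (-10/3 - 23)*(-1/34504)) = 21306/(-39954 - 79/3*(-1/34504)) = 21306/(-39954 + 79/103512) = 21306/(-4135718369/103512) = 21306*(-103512/4135718369) = -2205426672/4135718369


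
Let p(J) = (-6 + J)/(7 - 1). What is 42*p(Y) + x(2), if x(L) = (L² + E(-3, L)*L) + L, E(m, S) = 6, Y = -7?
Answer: -73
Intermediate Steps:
p(J) = -1 + J/6 (p(J) = (-6 + J)/6 = (-6 + J)*(⅙) = -1 + J/6)
x(L) = L² + 7*L (x(L) = (L² + 6*L) + L = L² + 7*L)
42*p(Y) + x(2) = 42*(-1 + (⅙)*(-7)) + 2*(7 + 2) = 42*(-1 - 7/6) + 2*9 = 42*(-13/6) + 18 = -91 + 18 = -73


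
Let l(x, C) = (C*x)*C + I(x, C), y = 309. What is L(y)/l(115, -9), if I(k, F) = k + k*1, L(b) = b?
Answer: 309/9545 ≈ 0.032373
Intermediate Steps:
I(k, F) = 2*k (I(k, F) = k + k = 2*k)
l(x, C) = 2*x + x*C**2 (l(x, C) = (C*x)*C + 2*x = x*C**2 + 2*x = 2*x + x*C**2)
L(y)/l(115, -9) = 309/((115*(2 + (-9)**2))) = 309/((115*(2 + 81))) = 309/((115*83)) = 309/9545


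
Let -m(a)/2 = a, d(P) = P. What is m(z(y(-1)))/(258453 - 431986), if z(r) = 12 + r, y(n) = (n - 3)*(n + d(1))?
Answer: 24/173533 ≈ 0.00013830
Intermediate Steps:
y(n) = (1 + n)*(-3 + n) (y(n) = (n - 3)*(n + 1) = (-3 + n)*(1 + n) = (1 + n)*(-3 + n))
m(a) = -2*a
m(z(y(-1)))/(258453 - 431986) = (-2*(12 + (-3 + (-1)² - 2*(-1))))/(258453 - 431986) = -2*(12 + (-3 + 1 + 2))/(-173533) = -2*(12 + 0)*(-1/173533) = -2*12*(-1/173533) = -24*(-1/173533) = 24/173533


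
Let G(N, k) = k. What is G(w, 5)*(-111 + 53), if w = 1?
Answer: -290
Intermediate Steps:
G(w, 5)*(-111 + 53) = 5*(-111 + 53) = 5*(-58) = -290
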